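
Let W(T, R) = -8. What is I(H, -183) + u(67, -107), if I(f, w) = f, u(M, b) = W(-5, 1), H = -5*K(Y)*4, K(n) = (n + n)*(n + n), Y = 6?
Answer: -2888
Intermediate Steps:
K(n) = 4*n**2 (K(n) = (2*n)*(2*n) = 4*n**2)
H = -2880 (H = -20*6**2*4 = -20*36*4 = -5*144*4 = -720*4 = -2880)
u(M, b) = -8
I(H, -183) + u(67, -107) = -2880 - 8 = -2888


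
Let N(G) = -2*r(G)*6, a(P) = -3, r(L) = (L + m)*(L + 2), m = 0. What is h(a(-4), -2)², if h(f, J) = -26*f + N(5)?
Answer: 116964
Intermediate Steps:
r(L) = L*(2 + L) (r(L) = (L + 0)*(L + 2) = L*(2 + L))
N(G) = -12*G*(2 + G) (N(G) = -2*G*(2 + G)*6 = -12*G*(2 + G))
h(f, J) = -420 - 26*f (h(f, J) = -26*f + 12*5*(-2 - 1*5) = -26*f + 12*5*(-2 - 5) = -26*f + 12*5*(-7) = -26*f - 420 = -420 - 26*f)
h(a(-4), -2)² = (-420 - 26*(-3))² = (-420 + 78)² = (-342)² = 116964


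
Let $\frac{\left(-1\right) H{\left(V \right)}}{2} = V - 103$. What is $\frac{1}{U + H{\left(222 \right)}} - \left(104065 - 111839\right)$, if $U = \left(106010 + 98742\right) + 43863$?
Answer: $\frac{1930882799}{248377} \approx 7774.0$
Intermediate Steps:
$H{\left(V \right)} = 206 - 2 V$ ($H{\left(V \right)} = - 2 \left(V - 103\right) = - 2 \left(-103 + V\right) = 206 - 2 V$)
$U = 248615$ ($U = 204752 + 43863 = 248615$)
$\frac{1}{U + H{\left(222 \right)}} - \left(104065 - 111839\right) = \frac{1}{248615 + \left(206 - 444\right)} - \left(104065 - 111839\right) = \frac{1}{248615 - 238} - -7774 = \frac{1}{248377} + 7774 = \frac{1930882799}{248377}$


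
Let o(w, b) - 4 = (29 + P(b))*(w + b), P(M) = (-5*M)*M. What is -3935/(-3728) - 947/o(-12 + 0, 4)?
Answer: -477299/383984 ≈ -1.2430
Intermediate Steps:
P(M) = -5*M²
o(w, b) = 4 + (29 - 5*b²)*(b + w) (o(w, b) = 4 + (29 - 5*b²)*(w + b) = 4 + (29 - 5*b²)*(b + w))
-3935/(-3728) - 947/o(-12 + 0, 4) = -3935/(-3728) - 947/(4 - 5*4³ + 29*4 + 29*(-12 + 0) - 5*(-12 + 0)*4²) = -3935*(-1/3728) - 947/(4 - 5*64 + 116 + 29*(-12) - 5*(-12)*16) = 3935/3728 - 947/(4 - 320 + 116 - 348 + 960) = 3935/3728 - 947/412 = -477299/383984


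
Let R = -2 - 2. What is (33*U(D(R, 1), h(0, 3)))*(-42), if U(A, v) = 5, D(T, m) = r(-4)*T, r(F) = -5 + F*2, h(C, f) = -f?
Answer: -6930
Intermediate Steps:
r(F) = -5 + 2*F
R = -4
D(T, m) = -13*T (D(T, m) = (-5 + 2*(-4))*T = (-5 - 8)*T = -13*T)
(33*U(D(R, 1), h(0, 3)))*(-42) = (33*5)*(-42) = 165*(-42) = -6930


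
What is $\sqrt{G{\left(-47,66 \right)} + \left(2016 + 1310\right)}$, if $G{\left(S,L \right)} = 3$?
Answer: $\sqrt{3329} \approx 57.698$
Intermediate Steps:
$\sqrt{G{\left(-47,66 \right)} + \left(2016 + 1310\right)} = \sqrt{3 + \left(2016 + 1310\right)} = \sqrt{3 + 3326} = \sqrt{3329}$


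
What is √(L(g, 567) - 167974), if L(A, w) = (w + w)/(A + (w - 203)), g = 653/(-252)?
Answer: I*√55730418305326/18215 ≈ 409.84*I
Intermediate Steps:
g = -653/252 (g = 653*(-1/252) = -653/252 ≈ -2.5913)
L(A, w) = 2*w/(-203 + A + w) (L(A, w) = (2*w)/(A + (-203 + w)) = (2*w)/(-203 + A + w) = 2*w/(-203 + A + w))
√(L(g, 567) - 167974) = √(2*567/(-203 - 653/252 + 567) - 167974) = √(2*567/(91075/252) - 167974) = √(2*567*(252/91075) - 167974) = √(285768/91075 - 167974) = √(-15297946282/91075) = I*√55730418305326/18215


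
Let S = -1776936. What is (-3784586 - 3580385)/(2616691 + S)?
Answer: -7364971/839755 ≈ -8.7704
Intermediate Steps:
(-3784586 - 3580385)/(2616691 + S) = (-3784586 - 3580385)/(2616691 - 1776936) = -7364971/839755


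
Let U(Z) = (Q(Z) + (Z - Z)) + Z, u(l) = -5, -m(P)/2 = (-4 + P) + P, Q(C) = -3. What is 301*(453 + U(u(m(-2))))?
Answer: 133945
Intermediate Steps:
m(P) = 8 - 4*P (m(P) = -2*((-4 + P) + P) = -2*(-4 + 2*P) = 8 - 4*P)
U(Z) = -3 + Z (U(Z) = (-3 + (Z - Z)) + Z = (-3 + 0) + Z = -3 + Z)
301*(453 + U(u(m(-2)))) = 301*(453 + (-3 - 5)) = 301*(453 - 8) = 301*445 = 133945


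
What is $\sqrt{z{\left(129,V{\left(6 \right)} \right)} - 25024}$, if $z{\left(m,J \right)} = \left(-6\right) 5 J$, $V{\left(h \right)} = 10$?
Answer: $2 i \sqrt{6331} \approx 159.14 i$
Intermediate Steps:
$z{\left(m,J \right)} = - 30 J$
$\sqrt{z{\left(129,V{\left(6 \right)} \right)} - 25024} = \sqrt{\left(-30\right) 10 - 25024} = \sqrt{-300 - 25024} = \sqrt{-25324} = 2 i \sqrt{6331}$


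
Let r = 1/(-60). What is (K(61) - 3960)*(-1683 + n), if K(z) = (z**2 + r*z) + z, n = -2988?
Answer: 16723737/20 ≈ 8.3619e+5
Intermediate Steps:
r = -1/60 ≈ -0.016667
K(z) = z**2 + 59*z/60 (K(z) = (z**2 - z/60) + z = z**2 + 59*z/60)
(K(61) - 3960)*(-1683 + n) = ((1/60)*61*(59 + 60*61) - 3960)*(-1683 - 2988) = ((1/60)*61*(59 + 3660) - 3960)*(-4671) = ((1/60)*61*3719 - 3960)*(-4671) = (226859/60 - 3960)*(-4671) = -10741/60*(-4671) = 16723737/20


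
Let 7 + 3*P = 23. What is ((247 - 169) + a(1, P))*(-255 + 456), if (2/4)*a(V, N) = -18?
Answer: 8442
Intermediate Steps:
P = 16/3 (P = -7/3 + (1/3)*23 = -7/3 + 23/3 = 16/3 ≈ 5.3333)
a(V, N) = -36 (a(V, N) = 2*(-18) = -36)
((247 - 169) + a(1, P))*(-255 + 456) = ((247 - 169) - 36)*(-255 + 456) = (78 - 36)*201 = 42*201 = 8442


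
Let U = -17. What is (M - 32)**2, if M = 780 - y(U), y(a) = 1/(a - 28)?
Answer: 1133062921/2025 ≈ 5.5954e+5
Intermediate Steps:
y(a) = 1/(-28 + a)
M = 35101/45 (M = 780 - 1/(-28 - 17) = 780 - 1/(-45) = 780 - 1*(-1/45) = 780 + 1/45 = 35101/45 ≈ 780.02)
(M - 32)**2 = (35101/45 - 32)**2 = (33661/45)**2 = 1133062921/2025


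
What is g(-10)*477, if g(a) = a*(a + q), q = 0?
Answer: 47700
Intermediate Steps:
g(a) = a² (g(a) = a*(a + 0) = a*a = a²)
g(-10)*477 = (-10)²*477 = 100*477 = 47700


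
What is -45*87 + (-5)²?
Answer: -3890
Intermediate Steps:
-45*87 + (-5)² = -3915 + 25 = -3890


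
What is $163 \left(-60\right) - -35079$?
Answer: $25299$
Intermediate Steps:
$163 \left(-60\right) - -35079 = -9780 + 35079 = 25299$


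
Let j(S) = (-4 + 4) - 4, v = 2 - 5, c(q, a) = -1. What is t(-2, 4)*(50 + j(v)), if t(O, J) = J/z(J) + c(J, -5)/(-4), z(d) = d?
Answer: 115/2 ≈ 57.500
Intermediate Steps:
v = -3
t(O, J) = 5/4 (t(O, J) = J/J - 1/(-4) = 1 - 1*(-¼) = 1 + ¼ = 5/4)
j(S) = -4 (j(S) = 0 - 4 = -4)
t(-2, 4)*(50 + j(v)) = 5*(50 - 4)/4 = (5/4)*46 = 115/2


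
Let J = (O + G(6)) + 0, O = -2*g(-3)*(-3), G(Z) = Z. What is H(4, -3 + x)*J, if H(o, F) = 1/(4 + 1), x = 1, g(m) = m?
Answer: -12/5 ≈ -2.4000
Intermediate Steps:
O = -18 (O = -2*(-3)*(-3) = 6*(-3) = -18)
H(o, F) = 1/5
J = -12 (J = (-18 + 6) + 0 = -12 + 0 = -12)
H(4, -3 + x)*J = (1/5)*(-12) = -12/5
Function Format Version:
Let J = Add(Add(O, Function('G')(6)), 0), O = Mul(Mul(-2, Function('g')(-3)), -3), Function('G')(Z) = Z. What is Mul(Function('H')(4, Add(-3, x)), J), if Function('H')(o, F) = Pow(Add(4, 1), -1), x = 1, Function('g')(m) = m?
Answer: Rational(-12, 5) ≈ -2.4000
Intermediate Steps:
O = -18 (O = Mul(Mul(-2, -3), -3) = Mul(6, -3) = -18)
Function('H')(o, F) = Rational(1, 5) (Function('H')(o, F) = Pow(5, -1) = Rational(1, 5))
J = -12 (J = Add(Add(-18, 6), 0) = Add(-12, 0) = -12)
Mul(Function('H')(4, Add(-3, x)), J) = Mul(Rational(1, 5), -12) = Rational(-12, 5)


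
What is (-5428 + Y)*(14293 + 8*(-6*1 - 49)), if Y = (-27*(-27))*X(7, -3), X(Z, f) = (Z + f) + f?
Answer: -65095247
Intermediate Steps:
X(Z, f) = Z + 2*f
Y = 729 (Y = (-27*(-27))*(7 + 2*(-3)) = 729*(7 - 6) = 729*1 = 729)
(-5428 + Y)*(14293 + 8*(-6*1 - 49)) = (-5428 + 729)*(14293 + 8*(-6*1 - 49)) = -4699*(14293 + 8*(-6 - 49)) = -4699*(14293 + 8*(-55)) = -4699*(14293 - 440) = -4699*13853 = -65095247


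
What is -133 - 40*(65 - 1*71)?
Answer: 107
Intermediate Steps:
-133 - 40*(65 - 1*71) = -133 - 40*(65 - 71) = -133 - 40*(-6) = -133 + 240 = 107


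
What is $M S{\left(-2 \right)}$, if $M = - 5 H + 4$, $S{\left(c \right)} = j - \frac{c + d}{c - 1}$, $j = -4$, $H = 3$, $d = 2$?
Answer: $44$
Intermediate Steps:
$S{\left(c \right)} = -4 - \frac{2 + c}{-1 + c}$ ($S{\left(c \right)} = -4 - \frac{c + 2}{c - 1} = -4 - \frac{2 + c}{-1 + c}$)
$M = -11$ ($M = \left(-5\right) 3 + 4 = -15 + 4 = -11$)
$M S{\left(-2 \right)} = - 11 \frac{2 - -10}{-1 - 2} = - 11 \frac{2 + 10}{-3} = - 11 \left(\left(- \frac{1}{3}\right) 12\right) = \left(-11\right) \left(-4\right) = 44$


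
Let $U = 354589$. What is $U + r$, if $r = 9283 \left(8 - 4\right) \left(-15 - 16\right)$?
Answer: $-796503$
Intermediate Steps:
$r = -1151092$ ($r = 9283 \cdot 4 \left(-31\right) = 9283 \left(-124\right) = -1151092$)
$U + r = 354589 - 1151092 = -796503$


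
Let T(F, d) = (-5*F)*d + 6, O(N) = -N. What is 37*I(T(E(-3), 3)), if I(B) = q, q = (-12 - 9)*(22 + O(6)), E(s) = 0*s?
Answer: -12432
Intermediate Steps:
E(s) = 0
T(F, d) = 6 - 5*F*d (T(F, d) = -5*F*d + 6 = 6 - 5*F*d)
q = -336 (q = (-12 - 9)*(22 - 1*6) = -21*(22 - 6) = -21*16 = -336)
I(B) = -336
37*I(T(E(-3), 3)) = 37*(-336) = -12432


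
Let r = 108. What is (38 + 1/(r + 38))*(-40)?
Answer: -110980/73 ≈ -1520.3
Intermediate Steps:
(38 + 1/(r + 38))*(-40) = (38 + 1/(108 + 38))*(-40) = (38 + 1/146)*(-40) = (5549/146)*(-40) = -110980/73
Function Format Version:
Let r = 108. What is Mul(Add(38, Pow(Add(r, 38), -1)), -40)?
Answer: Rational(-110980, 73) ≈ -1520.3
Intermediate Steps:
Mul(Add(38, Pow(Add(r, 38), -1)), -40) = Mul(Add(38, Pow(Add(108, 38), -1)), -40) = Mul(Add(38, Pow(146, -1)), -40) = Mul(Add(38, Rational(1, 146)), -40) = Mul(Rational(5549, 146), -40) = Rational(-110980, 73)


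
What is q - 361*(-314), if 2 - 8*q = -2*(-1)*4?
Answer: 453413/4 ≈ 1.1335e+5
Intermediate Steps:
q = -¾ (q = ¼ - (-2*(-1))*4/8 = ¼ - 4/4 = ¼ - ⅛*8 = ¼ - 1 = -¾ ≈ -0.75000)
q - 361*(-314) = -¾ - 361*(-314) = -¾ + 113354 = 453413/4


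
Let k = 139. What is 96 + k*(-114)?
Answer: -15750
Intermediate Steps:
96 + k*(-114) = 96 + 139*(-114) = 96 - 15846 = -15750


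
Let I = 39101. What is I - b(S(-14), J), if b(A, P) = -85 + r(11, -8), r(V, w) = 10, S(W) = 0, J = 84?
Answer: 39176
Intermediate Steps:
b(A, P) = -75 (b(A, P) = -85 + 10 = -75)
I - b(S(-14), J) = 39101 - 1*(-75) = 39101 + 75 = 39176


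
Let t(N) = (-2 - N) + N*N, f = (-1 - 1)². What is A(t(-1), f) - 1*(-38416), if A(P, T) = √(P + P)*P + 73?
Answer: 38489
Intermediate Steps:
f = 4 (f = (-2)² = 4)
t(N) = -2 + N² - N (t(N) = (-2 - N) + N² = -2 + N² - N)
A(P, T) = 73 + √2*P^(3/2) (A(P, T) = √(2*P)*P + 73 = (√2*√P)*P + 73 = √2*P^(3/2) + 73 = 73 + √2*P^(3/2))
A(t(-1), f) - 1*(-38416) = (73 + √2*(-2 + (-1)² - 1*(-1))^(3/2)) - 1*(-38416) = (73 + √2*(-2 + 1 + 1)^(3/2)) + 38416 = (73 + √2*0^(3/2)) + 38416 = (73 + √2*0) + 38416 = (73 + 0) + 38416 = 73 + 38416 = 38489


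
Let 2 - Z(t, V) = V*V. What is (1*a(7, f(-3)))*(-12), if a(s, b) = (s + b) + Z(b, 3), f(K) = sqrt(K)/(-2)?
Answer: 6*I*sqrt(3) ≈ 10.392*I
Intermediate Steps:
Z(t, V) = 2 - V**2 (Z(t, V) = 2 - V*V = 2 - V**2)
f(K) = -sqrt(K)/2
a(s, b) = -7 + b + s (a(s, b) = (s + b) + (2 - 1*3**2) = (b + s) + (2 - 1*9) = (b + s) + (2 - 9) = (b + s) - 7 = -7 + b + s)
(1*a(7, f(-3)))*(-12) = (1*(-7 - I*sqrt(3)/2 + 7))*(-12) = (1*(-I*sqrt(3)/2))*(-12) = -I*sqrt(3)/2*(-12) = 6*I*sqrt(3)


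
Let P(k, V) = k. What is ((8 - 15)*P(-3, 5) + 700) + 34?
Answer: 755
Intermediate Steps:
((8 - 15)*P(-3, 5) + 700) + 34 = ((8 - 15)*(-3) + 700) + 34 = (-7*(-3) + 700) + 34 = (21 + 700) + 34 = 721 + 34 = 755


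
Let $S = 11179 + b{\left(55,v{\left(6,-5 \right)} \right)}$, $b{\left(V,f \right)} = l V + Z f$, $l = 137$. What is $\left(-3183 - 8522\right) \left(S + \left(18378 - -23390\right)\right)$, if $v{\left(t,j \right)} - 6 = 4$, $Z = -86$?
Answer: $-697875510$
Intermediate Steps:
$v{\left(t,j \right)} = 10$ ($v{\left(t,j \right)} = 6 + 4 = 10$)
$b{\left(V,f \right)} = - 86 f + 137 V$ ($b{\left(V,f \right)} = 137 V - 86 f = - 86 f + 137 V$)
$S = 17854$ ($S = 11179 + \left(\left(-86\right) 10 + 137 \cdot 55\right) = 11179 + \left(-860 + 7535\right) = 11179 + 6675 = 17854$)
$\left(-3183 - 8522\right) \left(S + \left(18378 - -23390\right)\right) = \left(-3183 - 8522\right) \left(17854 + \left(18378 - -23390\right)\right) = - 11705 \left(17854 + \left(18378 + 23390\right)\right) = - 11705 \left(17854 + 41768\right) = \left(-11705\right) 59622 = -697875510$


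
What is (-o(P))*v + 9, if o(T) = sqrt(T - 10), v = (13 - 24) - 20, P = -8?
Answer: 9 + 93*I*sqrt(2) ≈ 9.0 + 131.52*I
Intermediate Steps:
v = -31 (v = -11 - 20 = -31)
o(T) = sqrt(-10 + T)
(-o(P))*v + 9 = -sqrt(-10 - 8)*(-31) + 9 = -sqrt(-18)*(-31) + 9 = -3*I*sqrt(2)*(-31) + 9 = 93*I*sqrt(2) + 9 = 9 + 93*I*sqrt(2)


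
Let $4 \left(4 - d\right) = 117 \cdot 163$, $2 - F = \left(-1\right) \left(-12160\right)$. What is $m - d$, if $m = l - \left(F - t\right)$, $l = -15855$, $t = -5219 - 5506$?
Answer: $- \frac{38633}{4} \approx -9658.3$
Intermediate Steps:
$t = -10725$
$F = -12158$ ($F = 2 - \left(-1\right) \left(-12160\right) = 2 - 12160 = -12158$)
$d = - \frac{19055}{4}$ ($d = 4 - \frac{117 \cdot 163}{4} = 4 - \frac{19071}{4} = - \frac{19055}{4} \approx -4763.8$)
$m = -14422$ ($m = -15855 - \left(-12158 - -10725\right) = -15855 - \left(-12158 + 10725\right) = -15855 - -1433 = -15855 + 1433 = -14422$)
$m - d = -14422 - - \frac{19055}{4} = -14422 + \frac{19055}{4} = - \frac{38633}{4}$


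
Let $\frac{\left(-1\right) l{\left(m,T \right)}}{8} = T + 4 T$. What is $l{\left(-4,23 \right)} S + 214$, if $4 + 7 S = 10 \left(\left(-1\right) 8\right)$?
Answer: $11254$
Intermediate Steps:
$l{\left(m,T \right)} = - 40 T$ ($l{\left(m,T \right)} = - 8 \left(T + 4 T\right) = - 8 \cdot 5 T = - 40 T$)
$S = -12$ ($S = - \frac{4}{7} + \frac{10 \left(\left(-1\right) 8\right)}{7} = - \frac{4}{7} + \frac{10 \left(-8\right)}{7} = - \frac{4}{7} + \frac{1}{7} \left(-80\right) = - \frac{4}{7} - \frac{80}{7} = -12$)
$l{\left(-4,23 \right)} S + 214 = \left(-40\right) 23 \left(-12\right) + 214 = \left(-920\right) \left(-12\right) + 214 = 11040 + 214 = 11254$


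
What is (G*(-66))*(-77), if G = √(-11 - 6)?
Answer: 5082*I*√17 ≈ 20954.0*I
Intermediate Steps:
G = I*√17 (G = √(-17) = I*√17 ≈ 4.1231*I)
(G*(-66))*(-77) = ((I*√17)*(-66))*(-77) = -66*I*√17*(-77) = 5082*I*√17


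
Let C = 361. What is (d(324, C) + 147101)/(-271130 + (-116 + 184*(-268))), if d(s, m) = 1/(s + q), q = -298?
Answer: -3824627/8334508 ≈ -0.45889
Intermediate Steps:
d(s, m) = 1/(-298 + s) (d(s, m) = 1/(s - 298) = 1/(-298 + s))
(d(324, C) + 147101)/(-271130 + (-116 + 184*(-268))) = (1/(-298 + 324) + 147101)/(-271130 + (-116 + 184*(-268))) = (1/26 + 147101)/(-271130 + (-116 - 49312)) = (1/26 + 147101)/(-271130 - 49428) = (3824627/26)/(-320558) = (3824627/26)*(-1/320558) = -3824627/8334508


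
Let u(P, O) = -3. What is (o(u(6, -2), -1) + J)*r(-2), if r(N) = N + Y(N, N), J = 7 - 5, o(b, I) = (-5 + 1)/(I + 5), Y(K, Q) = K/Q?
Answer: -1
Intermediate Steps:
o(b, I) = -4/(5 + I)
J = 2
r(N) = 1 + N (r(N) = N + N/N = N + 1 = 1 + N)
(o(u(6, -2), -1) + J)*r(-2) = (-4/(5 - 1) + 2)*(1 - 2) = (-4/4 + 2)*(-1) = (-4*¼ + 2)*(-1) = (-1 + 2)*(-1) = 1*(-1) = -1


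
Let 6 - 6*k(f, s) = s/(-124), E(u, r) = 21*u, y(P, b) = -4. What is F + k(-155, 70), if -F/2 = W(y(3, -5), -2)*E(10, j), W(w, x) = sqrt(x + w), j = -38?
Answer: 407/372 - 420*I*sqrt(6) ≈ 1.0941 - 1028.8*I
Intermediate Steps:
W(w, x) = sqrt(w + x)
k(f, s) = 1 + s/744 (k(f, s) = 1 - s/(6*(-124)) = 1 - s*(-1)/(6*124) = 1 - (-1)*s/744 = 1 + s/744)
F = -420*I*sqrt(6) (F = -2*sqrt(-4 - 2)*21*10 = -2*sqrt(-6)*210 = -2*I*sqrt(6)*210 = -420*I*sqrt(6) ≈ -1028.8*I)
F + k(-155, 70) = -420*I*sqrt(6) + (1 + (1/744)*70) = -420*I*sqrt(6) + (1 + 35/372) = -420*I*sqrt(6) + 407/372 = 407/372 - 420*I*sqrt(6)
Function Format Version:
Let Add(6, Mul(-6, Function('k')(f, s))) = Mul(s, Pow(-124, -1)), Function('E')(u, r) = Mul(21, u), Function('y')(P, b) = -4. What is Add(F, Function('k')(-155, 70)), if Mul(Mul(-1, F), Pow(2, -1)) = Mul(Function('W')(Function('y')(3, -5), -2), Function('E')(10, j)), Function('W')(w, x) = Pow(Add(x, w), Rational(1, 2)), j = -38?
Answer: Add(Rational(407, 372), Mul(-420, I, Pow(6, Rational(1, 2)))) ≈ Add(1.0941, Mul(-1028.8, I))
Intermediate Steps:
Function('W')(w, x) = Pow(Add(w, x), Rational(1, 2))
Function('k')(f, s) = Add(1, Mul(Rational(1, 744), s)) (Function('k')(f, s) = Add(1, Mul(Rational(-1, 6), Mul(s, Pow(-124, -1)))) = Add(1, Mul(Rational(-1, 6), Mul(s, Rational(-1, 124)))) = Add(1, Mul(Rational(-1, 6), Mul(Rational(-1, 124), s))) = Add(1, Mul(Rational(1, 744), s)))
F = Mul(-420, I, Pow(6, Rational(1, 2))) (F = Mul(-2, Mul(Pow(Add(-4, -2), Rational(1, 2)), Mul(21, 10))) = Mul(-2, Mul(Pow(-6, Rational(1, 2)), 210)) = Mul(-2, Mul(Mul(I, Pow(6, Rational(1, 2))), 210)) = Mul(-2, Mul(210, I, Pow(6, Rational(1, 2)))) = Mul(-420, I, Pow(6, Rational(1, 2))) ≈ Mul(-1028.8, I))
Add(F, Function('k')(-155, 70)) = Add(Mul(-420, I, Pow(6, Rational(1, 2))), Add(1, Mul(Rational(1, 744), 70))) = Add(Mul(-420, I, Pow(6, Rational(1, 2))), Add(1, Rational(35, 372))) = Add(Mul(-420, I, Pow(6, Rational(1, 2))), Rational(407, 372)) = Add(Rational(407, 372), Mul(-420, I, Pow(6, Rational(1, 2))))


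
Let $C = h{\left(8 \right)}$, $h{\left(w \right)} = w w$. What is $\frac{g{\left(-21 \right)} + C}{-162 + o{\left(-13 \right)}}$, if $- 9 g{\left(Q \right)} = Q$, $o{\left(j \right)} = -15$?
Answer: $- \frac{199}{531} \approx -0.37476$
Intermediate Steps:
$h{\left(w \right)} = w^{2}$
$C = 64$ ($C = 8^{2} = 64$)
$g{\left(Q \right)} = - \frac{Q}{9}$
$\frac{g{\left(-21 \right)} + C}{-162 + o{\left(-13 \right)}} = \frac{\left(- \frac{1}{9}\right) \left(-21\right) + 64}{-162 - 15} = \frac{\frac{7}{3} + 64}{-177} = \frac{199}{3} \left(- \frac{1}{177}\right) = - \frac{199}{531}$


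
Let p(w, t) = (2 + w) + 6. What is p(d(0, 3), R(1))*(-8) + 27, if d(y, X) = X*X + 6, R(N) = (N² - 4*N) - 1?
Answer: -157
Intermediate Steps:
R(N) = -1 + N² - 4*N
d(y, X) = 6 + X² (d(y, X) = X² + 6 = 6 + X²)
p(w, t) = 8 + w
p(d(0, 3), R(1))*(-8) + 27 = (8 + (6 + 3²))*(-8) + 27 = (8 + (6 + 9))*(-8) + 27 = (8 + 15)*(-8) + 27 = 23*(-8) + 27 = -184 + 27 = -157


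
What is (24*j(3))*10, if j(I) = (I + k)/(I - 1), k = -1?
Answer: 240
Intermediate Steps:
j(I) = 1 (j(I) = (I - 1)/(I - 1) = (-1 + I)/(-1 + I) = 1)
(24*j(3))*10 = (24*1)*10 = 24*10 = 240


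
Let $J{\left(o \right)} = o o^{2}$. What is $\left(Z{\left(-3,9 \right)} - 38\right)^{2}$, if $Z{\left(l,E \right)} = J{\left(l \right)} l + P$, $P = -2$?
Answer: $1681$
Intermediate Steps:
$J{\left(o \right)} = o^{3}$
$Z{\left(l,E \right)} = -2 + l^{4}$ ($Z{\left(l,E \right)} = l^{3} l - 2 = l^{4} - 2 = -2 + l^{4}$)
$\left(Z{\left(-3,9 \right)} - 38\right)^{2} = \left(\left(-2 + \left(-3\right)^{4}\right) - 38\right)^{2} = \left(\left(-2 + 81\right) + \left(-52 + 14\right)\right)^{2} = \left(79 - 38\right)^{2} = 41^{2} = 1681$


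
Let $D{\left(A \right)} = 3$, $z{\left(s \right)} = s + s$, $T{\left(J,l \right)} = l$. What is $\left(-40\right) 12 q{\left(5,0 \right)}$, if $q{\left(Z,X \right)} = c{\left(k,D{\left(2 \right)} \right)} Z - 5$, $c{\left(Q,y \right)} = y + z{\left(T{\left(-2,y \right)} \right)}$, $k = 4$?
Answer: $-19200$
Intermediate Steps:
$z{\left(s \right)} = 2 s$
$c{\left(Q,y \right)} = 3 y$ ($c{\left(Q,y \right)} = y + 2 y = 3 y$)
$q{\left(Z,X \right)} = -5 + 9 Z$ ($q{\left(Z,X \right)} = 3 \cdot 3 Z - 5 = 9 Z - 5 = -5 + 9 Z$)
$\left(-40\right) 12 q{\left(5,0 \right)} = \left(-40\right) 12 \left(-5 + 9 \cdot 5\right) = - 480 \left(-5 + 45\right) = \left(-480\right) 40 = -19200$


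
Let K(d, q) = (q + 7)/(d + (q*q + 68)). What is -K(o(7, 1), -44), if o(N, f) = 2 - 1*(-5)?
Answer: 37/2011 ≈ 0.018399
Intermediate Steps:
o(N, f) = 7 (o(N, f) = 2 + 5 = 7)
K(d, q) = (7 + q)/(68 + d + q²) (K(d, q) = (7 + q)/(d + (q² + 68)) = (7 + q)/(d + (68 + q²)) = (7 + q)/(68 + d + q²))
-K(o(7, 1), -44) = -(7 - 44)/(68 + 7 + (-44)²) = -(-37)/(68 + 7 + 1936) = -(-37)/2011 = -1*(-37/2011) = 37/2011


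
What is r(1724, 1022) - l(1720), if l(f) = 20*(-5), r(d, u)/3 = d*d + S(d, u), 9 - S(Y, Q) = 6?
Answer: 8916637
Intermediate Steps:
S(Y, Q) = 3 (S(Y, Q) = 9 - 1*6 = 9 - 6 = 3)
r(d, u) = 9 + 3*d² (r(d, u) = 3*(d*d + 3) = 3*(d² + 3) = 3*(3 + d²) = 9 + 3*d²)
l(f) = -100
r(1724, 1022) - l(1720) = (9 + 3*1724²) - 1*(-100) = (9 + 3*2972176) + 100 = (9 + 8916528) + 100 = 8916537 + 100 = 8916637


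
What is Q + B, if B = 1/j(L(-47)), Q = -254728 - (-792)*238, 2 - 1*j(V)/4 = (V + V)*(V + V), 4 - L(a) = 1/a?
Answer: -36683522657/553864 ≈ -66232.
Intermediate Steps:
L(a) = 4 - 1/a
j(V) = 8 - 16*V**2 (j(V) = 8 - 4*(V + V)*(V + V) = 8 - 4*2*V*2*V = 8 - 16*V**2)
Q = -66232 (Q = -254728 - 1*(-188496) = -254728 + 188496 = -66232)
B = -2209/553864 (B = 1/(8 - 16*(4 - 1/(-47))**2) = 1/(8 - 16*(4 - 1*(-1/47))**2) = 1/(8 - 16*(4 + 1/47)**2) = 1/(8 - 16*(189/47)**2) = 1/(8 - 16*35721/2209) = 1/(8 - 571536/2209) = 1/(-553864/2209) = -2209/553864 ≈ -0.0039883)
Q + B = -66232 - 2209/553864 = -36683522657/553864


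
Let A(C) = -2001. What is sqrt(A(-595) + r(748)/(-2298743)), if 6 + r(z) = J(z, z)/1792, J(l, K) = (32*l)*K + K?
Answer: I*sqrt(33159267248129662395)/128729608 ≈ 44.733*I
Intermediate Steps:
J(l, K) = K + 32*K*l (J(l, K) = 32*K*l + K = K + 32*K*l)
r(z) = -6 + z*(1 + 32*z)/1792 (r(z) = -6 + (z*(1 + 32*z))/1792 = -6 + (z*(1 + 32*z))*(1/1792) = -6 + z*(1 + 32*z)/1792)
sqrt(A(-595) + r(748)/(-2298743)) = sqrt(-2001 + (-6 + (1/1792)*748*(1 + 32*748))/(-2298743)) = sqrt(-2001 + (-6 + (1/1792)*748*(1 + 23936))*(-1/2298743)) = sqrt(-2001 + (-6 + (1/1792)*748*23937)*(-1/2298743)) = sqrt(-2001 + (-6 + 4476219/448)*(-1/2298743)) = sqrt(-2001 + (4473531/448)*(-1/2298743)) = sqrt(-2001 - 4473531/1029836864) = sqrt(-2060708038395/1029836864) = I*sqrt(33159267248129662395)/128729608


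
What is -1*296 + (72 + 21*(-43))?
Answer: -1127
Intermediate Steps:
-1*296 + (72 + 21*(-43)) = -296 + (72 - 903) = -296 - 831 = -1127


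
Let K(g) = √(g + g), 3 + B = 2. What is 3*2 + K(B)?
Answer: 6 + I*√2 ≈ 6.0 + 1.4142*I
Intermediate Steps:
B = -1 (B = -3 + 2 = -1)
K(g) = √2*√g (K(g) = √(2*g) = √2*√g)
3*2 + K(B) = 3*2 + √2*√(-1) = 6 + √2*I = 6 + I*√2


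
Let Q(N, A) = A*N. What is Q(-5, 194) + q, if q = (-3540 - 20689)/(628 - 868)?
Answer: -208571/240 ≈ -869.05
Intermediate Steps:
q = 24229/240 (q = -24229/(-240) = -24229*(-1/240) = 24229/240 ≈ 100.95)
Q(-5, 194) + q = 194*(-5) + 24229/240 = -970 + 24229/240 = -208571/240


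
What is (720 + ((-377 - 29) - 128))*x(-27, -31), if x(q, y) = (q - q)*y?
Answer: 0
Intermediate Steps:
x(q, y) = 0 (x(q, y) = 0*y = 0)
(720 + ((-377 - 29) - 128))*x(-27, -31) = (720 + ((-377 - 29) - 128))*0 = (720 + (-406 - 128))*0 = (720 - 534)*0 = 186*0 = 0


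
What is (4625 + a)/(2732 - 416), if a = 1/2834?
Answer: 13107251/6563544 ≈ 1.9970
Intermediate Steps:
a = 1/2834 ≈ 0.00035286
(4625 + a)/(2732 - 416) = (4625 + 1/2834)/(2732 - 416) = (13107251/2834)/2316 = (13107251/2834)*(1/2316) = 13107251/6563544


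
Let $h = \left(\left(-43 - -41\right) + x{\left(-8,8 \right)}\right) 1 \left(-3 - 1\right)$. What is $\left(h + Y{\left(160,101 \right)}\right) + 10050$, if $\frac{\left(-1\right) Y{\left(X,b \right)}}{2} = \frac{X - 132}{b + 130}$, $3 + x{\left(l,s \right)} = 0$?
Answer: $\frac{332302}{33} \approx 10070.0$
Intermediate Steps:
$x{\left(l,s \right)} = -3$ ($x{\left(l,s \right)} = -3 + 0 = -3$)
$Y{\left(X,b \right)} = - \frac{2 \left(-132 + X\right)}{130 + b}$ ($Y{\left(X,b \right)} = - 2 \frac{X - 132}{b + 130} = - 2 \frac{-132 + X}{130 + b} = - \frac{2 \left(-132 + X\right)}{130 + b}$)
$h = 20$ ($h = \left(\left(-43 - -41\right) - 3\right) 1 \left(-3 - 1\right) = \left(\left(-43 + 41\right) - 3\right) 1 \left(-4\right) = \left(-2 - 3\right) \left(-4\right) = \left(-5\right) \left(-4\right) = 20$)
$\left(h + Y{\left(160,101 \right)}\right) + 10050 = \left(20 + \frac{2 \left(132 - 160\right)}{130 + 101}\right) + 10050 = \left(20 + \frac{2 \left(132 - 160\right)}{231}\right) + 10050 = \left(20 + 2 \cdot \frac{1}{231} \left(-28\right)\right) + 10050 = \left(20 - \frac{8}{33}\right) + 10050 = \frac{652}{33} + 10050 = \frac{332302}{33}$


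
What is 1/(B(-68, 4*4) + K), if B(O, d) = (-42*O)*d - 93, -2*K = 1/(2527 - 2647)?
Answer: 240/10944721 ≈ 2.1928e-5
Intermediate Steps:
K = 1/240 (K = -1/(2*(2527 - 2647)) = -1/2/(-120) = -1/2*(-1/120) = 1/240 ≈ 0.0041667)
B(O, d) = -93 - 42*O*d (B(O, d) = -42*O*d - 93 = -93 - 42*O*d)
1/(B(-68, 4*4) + K) = 1/((-93 - 42*(-68)*4*4) + 1/240) = 1/((-93 - 42*(-68)*16) + 1/240) = 1/((-93 + 45696) + 1/240) = 1/(45603 + 1/240) = 1/(10944721/240) = 240/10944721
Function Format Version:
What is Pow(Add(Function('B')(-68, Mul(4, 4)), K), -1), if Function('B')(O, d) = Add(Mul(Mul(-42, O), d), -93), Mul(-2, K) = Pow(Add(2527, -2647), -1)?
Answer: Rational(240, 10944721) ≈ 2.1928e-5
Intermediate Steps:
K = Rational(1, 240) (K = Mul(Rational(-1, 2), Pow(Add(2527, -2647), -1)) = Mul(Rational(-1, 2), Pow(-120, -1)) = Mul(Rational(-1, 2), Rational(-1, 120)) = Rational(1, 240) ≈ 0.0041667)
Function('B')(O, d) = Add(-93, Mul(-42, O, d)) (Function('B')(O, d) = Add(Mul(-42, O, d), -93) = Add(-93, Mul(-42, O, d)))
Pow(Add(Function('B')(-68, Mul(4, 4)), K), -1) = Pow(Add(Add(-93, Mul(-42, -68, Mul(4, 4))), Rational(1, 240)), -1) = Pow(Add(Add(-93, Mul(-42, -68, 16)), Rational(1, 240)), -1) = Pow(Add(Add(-93, 45696), Rational(1, 240)), -1) = Pow(Add(45603, Rational(1, 240)), -1) = Pow(Rational(10944721, 240), -1) = Rational(240, 10944721)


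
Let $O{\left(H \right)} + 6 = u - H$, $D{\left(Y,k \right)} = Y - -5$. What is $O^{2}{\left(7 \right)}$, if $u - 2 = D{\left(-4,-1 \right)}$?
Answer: $100$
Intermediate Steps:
$D{\left(Y,k \right)} = 5 + Y$ ($D{\left(Y,k \right)} = Y + 5 = 5 + Y$)
$u = 3$ ($u = 2 + \left(5 - 4\right) = 2 + 1 = 3$)
$O{\left(H \right)} = -3 - H$ ($O{\left(H \right)} = -6 - \left(-3 + H\right) = -3 - H$)
$O^{2}{\left(7 \right)} = \left(-3 - 7\right)^{2} = \left(-10\right)^{2} = 100$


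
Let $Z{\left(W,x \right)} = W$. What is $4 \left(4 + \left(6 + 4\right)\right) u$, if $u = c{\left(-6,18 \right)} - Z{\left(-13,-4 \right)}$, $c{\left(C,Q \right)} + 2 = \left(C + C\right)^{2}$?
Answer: $8680$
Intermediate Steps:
$c{\left(C,Q \right)} = -2 + 4 C^{2}$ ($c{\left(C,Q \right)} = -2 + \left(C + C\right)^{2} = -2 + \left(2 C\right)^{2} = -2 + 4 C^{2}$)
$u = 155$ ($u = \left(-2 + 4 \left(-6\right)^{2}\right) - -13 = \left(-2 + 4 \cdot 36\right) + 13 = \left(-2 + 144\right) + 13 = 142 + 13 = 155$)
$4 \left(4 + \left(6 + 4\right)\right) u = 4 \left(4 + \left(6 + 4\right)\right) 155 = 4 \left(4 + 10\right) 155 = 4 \cdot 14 \cdot 155 = 56 \cdot 155 = 8680$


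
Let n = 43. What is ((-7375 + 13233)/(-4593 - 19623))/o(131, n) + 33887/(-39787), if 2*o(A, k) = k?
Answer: -8938067737/10357431414 ≈ -0.86296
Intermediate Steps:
o(A, k) = k/2
((-7375 + 13233)/(-4593 - 19623))/o(131, n) + 33887/(-39787) = ((-7375 + 13233)/(-4593 - 19623))/(((1/2)*43)) + 33887/(-39787) = (5858/(-24216))/(43/2) + 33887*(-1/39787) = (5858*(-1/24216))*(2/43) - 33887/39787 = -2929/12108*2/43 - 33887/39787 = -2929/260322 - 33887/39787 = -8938067737/10357431414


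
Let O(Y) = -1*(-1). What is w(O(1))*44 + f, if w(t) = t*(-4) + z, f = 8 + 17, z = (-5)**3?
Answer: -5651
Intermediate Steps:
z = -125
O(Y) = 1
f = 25
w(t) = -125 - 4*t (w(t) = t*(-4) - 125 = -4*t - 125 = -125 - 4*t)
w(O(1))*44 + f = (-125 - 4*1)*44 + 25 = (-125 - 4)*44 + 25 = -129*44 + 25 = -5676 + 25 = -5651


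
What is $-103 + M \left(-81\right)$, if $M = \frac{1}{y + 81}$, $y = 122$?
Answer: $- \frac{20990}{203} \approx -103.4$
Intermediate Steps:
$M = \frac{1}{203}$ ($M = \frac{1}{122 + 81} = \frac{1}{203} \approx 0.0049261$)
$-103 + M \left(-81\right) = -103 + \frac{1}{203} \left(-81\right) = -103 - \frac{81}{203} = - \frac{20990}{203}$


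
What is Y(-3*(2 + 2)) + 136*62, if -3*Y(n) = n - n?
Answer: 8432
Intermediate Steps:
Y(n) = 0 (Y(n) = -(n - n)/3 = -⅓*0 = 0)
Y(-3*(2 + 2)) + 136*62 = 0 + 136*62 = 0 + 8432 = 8432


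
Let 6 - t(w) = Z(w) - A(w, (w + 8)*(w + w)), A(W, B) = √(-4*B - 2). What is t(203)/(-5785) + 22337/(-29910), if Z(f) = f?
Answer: -4933091/6921174 - 3*I*√38074/5785 ≈ -0.71275 - 0.10119*I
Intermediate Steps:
A(W, B) = √(-2 - 4*B)
t(w) = 6 + √(-2 - 8*w*(8 + w)) - w (t(w) = 6 - (w - √(-2 - 4*(w + 8)*(w + w))) = 6 - (w - √(-2 - 4*(8 + w)*2*w)) = 6 - (w - √(-2 - 8*w*(8 + w))) = 6 + (√(-2 - 8*w*(8 + w)) - w) = 6 + √(-2 - 8*w*(8 + w)) - w)
t(203)/(-5785) + 22337/(-29910) = (6 - 1*203 + √2*√(-1 - 4*203*(8 + 203)))/(-5785) + 22337/(-29910) = (6 - 203 + √2*√(-1 - 4*203*211))*(-1/5785) + 22337*(-1/29910) = (6 - 203 + √2*√(-1 - 171332))*(-1/5785) - 22337/29910 = (6 - 203 + √2*√(-171333))*(-1/5785) - 22337/29910 = (6 - 203 + √2*(3*I*√19037))*(-1/5785) - 22337/29910 = (6 - 203 + 3*I*√38074)*(-1/5785) - 22337/29910 = (-197 + 3*I*√38074)*(-1/5785) - 22337/29910 = (197/5785 - 3*I*√38074/5785) - 22337/29910 = -4933091/6921174 - 3*I*√38074/5785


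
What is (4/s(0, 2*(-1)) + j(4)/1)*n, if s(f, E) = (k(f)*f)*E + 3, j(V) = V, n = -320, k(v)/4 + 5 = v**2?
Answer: -5120/3 ≈ -1706.7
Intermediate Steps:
k(v) = -20 + 4*v**2
s(f, E) = 3 + E*f*(-20 + 4*f**2) (s(f, E) = ((-20 + 4*f**2)*f)*E + 3 = (f*(-20 + 4*f**2))*E + 3 = E*f*(-20 + 4*f**2) + 3 = 3 + E*f*(-20 + 4*f**2))
(4/s(0, 2*(-1)) + j(4)/1)*n = (4/(3 + 4*(2*(-1))*0*(-5 + 0**2)) + 4/1)*(-320) = (4/(3 + 4*(-2)*0*(-5 + 0)) + 4*1)*(-320) = (4/(3 + 4*(-2)*0*(-5)) + 4)*(-320) = (4/(3 + 0) + 4)*(-320) = (4/3 + 4)*(-320) = (16/3)*(-320) = -5120/3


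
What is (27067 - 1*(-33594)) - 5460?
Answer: 55201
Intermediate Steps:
(27067 - 1*(-33594)) - 5460 = (27067 + 33594) - 5460 = 60661 - 5460 = 55201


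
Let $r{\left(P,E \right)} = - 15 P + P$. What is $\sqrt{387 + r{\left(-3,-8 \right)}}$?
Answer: $\sqrt{429} \approx 20.712$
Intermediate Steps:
$r{\left(P,E \right)} = - 14 P$
$\sqrt{387 + r{\left(-3,-8 \right)}} = \sqrt{387 - -42} = \sqrt{387 + 42} = \sqrt{429}$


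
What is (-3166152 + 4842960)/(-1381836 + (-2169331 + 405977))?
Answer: -838404/1572595 ≈ -0.53313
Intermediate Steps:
(-3166152 + 4842960)/(-1381836 + (-2169331 + 405977)) = 1676808/(-1381836 - 1763354) = 1676808/(-3145190) = 1676808*(-1/3145190) = -838404/1572595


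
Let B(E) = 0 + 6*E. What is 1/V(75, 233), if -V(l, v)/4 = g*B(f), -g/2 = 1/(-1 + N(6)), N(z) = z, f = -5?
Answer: -1/48 ≈ -0.020833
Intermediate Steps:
B(E) = 6*E
g = -⅖ (g = -2/(-1 + 6) = -2/5 = -2*⅕ = -⅖ ≈ -0.40000)
V(l, v) = -48 (V(l, v) = -(-8)*6*(-5)/5 = -(-8)*(-30)/5 = -4*12 = -48)
1/V(75, 233) = 1/(-48) = -1/48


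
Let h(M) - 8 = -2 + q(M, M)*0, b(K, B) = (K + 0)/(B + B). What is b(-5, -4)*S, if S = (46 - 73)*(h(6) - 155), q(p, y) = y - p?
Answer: 20115/8 ≈ 2514.4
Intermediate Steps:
b(K, B) = K/(2*B) (b(K, B) = K/((2*B)) = K*(1/(2*B)) = K/(2*B))
h(M) = 6 (h(M) = 8 + (-2 + (M - M)*0) = 8 + (-2 + 0*0) = 8 + (-2 + 0) = 8 - 2 = 6)
S = 4023 (S = (46 - 73)*(6 - 155) = -27*(-149) = 4023)
b(-5, -4)*S = ((½)*(-5)/(-4))*4023 = ((½)*(-5)*(-¼))*4023 = (5/8)*4023 = 20115/8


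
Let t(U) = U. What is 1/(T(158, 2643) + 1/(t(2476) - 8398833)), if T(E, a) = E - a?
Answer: -8396357/20864947146 ≈ -0.00040241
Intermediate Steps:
1/(T(158, 2643) + 1/(t(2476) - 8398833)) = 1/((158 - 1*2643) + 1/(2476 - 8398833)) = 1/((158 - 2643) + 1/(-8396357)) = 1/(-2485 - 1/8396357) = 1/(-20864947146/8396357) = -8396357/20864947146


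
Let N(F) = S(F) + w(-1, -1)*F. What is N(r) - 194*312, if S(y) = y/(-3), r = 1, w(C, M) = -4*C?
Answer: -181573/3 ≈ -60524.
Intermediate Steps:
S(y) = -y/3 (S(y) = y*(-⅓) = -y/3)
N(F) = 11*F/3 (N(F) = -F/3 + (-4*(-1))*F = -F/3 + 4*F = 11*F/3)
N(r) - 194*312 = (11/3)*1 - 194*312 = 11/3 - 60528 = -181573/3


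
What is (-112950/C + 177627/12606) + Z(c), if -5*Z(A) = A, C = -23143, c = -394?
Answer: 47539722019/486234430 ≈ 97.771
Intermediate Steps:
Z(A) = -A/5
(-112950/C + 177627/12606) + Z(c) = (-112950/(-23143) + 177627/12606) - 1/5*(-394) = (-112950*(-1/23143) + 177627*(1/12606)) + 394/5 = (112950/23143 + 59209/4202) + 394/5 = 1844889787/97246886 + 394/5 = 47539722019/486234430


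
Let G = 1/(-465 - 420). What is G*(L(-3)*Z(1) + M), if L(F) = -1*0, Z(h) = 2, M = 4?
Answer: -4/885 ≈ -0.0045198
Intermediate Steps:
L(F) = 0
G = -1/885 (G = 1/(-885) = -1/885 ≈ -0.0011299)
G*(L(-3)*Z(1) + M) = -(0*2 + 4)/885 = -(0 + 4)/885 = -1/885*4 = -4/885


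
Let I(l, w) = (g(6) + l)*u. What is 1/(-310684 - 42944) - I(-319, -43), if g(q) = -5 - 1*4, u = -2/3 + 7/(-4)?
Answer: -280309129/353628 ≈ -792.67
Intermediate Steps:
u = -29/12 (u = -2*1/3 + 7*(-1/4) = -2/3 - 7/4 = -29/12 ≈ -2.4167)
g(q) = -9 (g(q) = -5 - 4 = -9)
I(l, w) = 87/4 - 29*l/12 (I(l, w) = (-9 + l)*(-29/12) = 87/4 - 29*l/12)
1/(-310684 - 42944) - I(-319, -43) = 1/(-310684 - 42944) - (87/4 - 29/12*(-319)) = 1/(-353628) - (87/4 + 9251/12) = -1/353628 - 1*2378/3 = -1/353628 - 2378/3 = -280309129/353628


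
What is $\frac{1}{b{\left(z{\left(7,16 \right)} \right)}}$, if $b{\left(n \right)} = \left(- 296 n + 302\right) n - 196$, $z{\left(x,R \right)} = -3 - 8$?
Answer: $- \frac{1}{39334} \approx -2.5423 \cdot 10^{-5}$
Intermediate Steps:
$z{\left(x,R \right)} = -11$
$b{\left(n \right)} = -196 + n \left(302 - 296 n\right)$ ($b{\left(n \right)} = \left(302 - 296 n\right) n - 196 = n \left(302 - 296 n\right) - 196 = -196 + n \left(302 - 296 n\right)$)
$\frac{1}{b{\left(z{\left(7,16 \right)} \right)}} = \frac{1}{-196 - 296 \left(-11\right)^{2} + 302 \left(-11\right)} = \frac{1}{-196 - 35816 - 3322} = \frac{1}{-39334} = - \frac{1}{39334}$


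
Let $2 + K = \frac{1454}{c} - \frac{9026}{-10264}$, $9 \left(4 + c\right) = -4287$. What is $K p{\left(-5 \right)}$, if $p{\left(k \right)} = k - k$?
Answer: $0$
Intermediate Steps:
$c = - \frac{1441}{3}$ ($c = -4 + \frac{1}{9} \left(-4287\right) = -4 - \frac{1429}{3} = - \frac{1441}{3} \approx -480.33$)
$p{\left(k \right)} = 0$
$K = - \frac{30672975}{7395212}$ ($K = -2 + \left(\frac{1454}{- \frac{1441}{3}} - \frac{9026}{-10264}\right) = -2 + \left(1454 \left(- \frac{3}{1441}\right) - - \frac{4513}{5132}\right) = -2 + \left(- \frac{4362}{1441} + \frac{4513}{5132}\right) = -2 - \frac{15882551}{7395212} = - \frac{30672975}{7395212} \approx -4.1477$)
$K p{\left(-5 \right)} = \left(- \frac{30672975}{7395212}\right) 0 = 0$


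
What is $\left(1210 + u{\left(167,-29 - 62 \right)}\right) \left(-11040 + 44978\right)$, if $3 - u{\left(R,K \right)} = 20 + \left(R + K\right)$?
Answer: $37908746$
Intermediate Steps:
$u{\left(R,K \right)} = -17 - K - R$ ($u{\left(R,K \right)} = 3 - \left(20 + \left(R + K\right)\right) = 3 - \left(20 + \left(K + R\right)\right) = 3 - \left(20 + K + R\right) = -17 - K - R$)
$\left(1210 + u{\left(167,-29 - 62 \right)}\right) \left(-11040 + 44978\right) = \left(1210 - 93\right) \left(-11040 + 44978\right) = \left(1210 - 93\right) 33938 = 1117 \cdot 33938 = 37908746$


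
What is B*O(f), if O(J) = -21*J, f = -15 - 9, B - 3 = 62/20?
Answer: 15372/5 ≈ 3074.4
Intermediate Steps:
B = 61/10 (B = 3 + 62/20 = 3 + 62*(1/20) = 3 + 31/10 = 61/10 ≈ 6.1000)
f = -24
B*O(f) = 61*(-21*(-24))/10 = (61/10)*504 = 15372/5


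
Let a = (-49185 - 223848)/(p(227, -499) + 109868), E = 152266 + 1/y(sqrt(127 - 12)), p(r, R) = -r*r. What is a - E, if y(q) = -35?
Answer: -310916113906/2041865 ≈ -1.5227e+5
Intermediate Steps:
p(r, R) = -r**2
E = 5329309/35 (E = 152266 + 1/(-35) = 152266 - 1/35 = 5329309/35 ≈ 1.5227e+5)
a = -273033/58339 (a = (-49185 - 223848)/(-1*227**2 + 109868) = -273033/(-1*51529 + 109868) = -273033/(-51529 + 109868) = -273033/58339 ≈ -4.6801)
a - E = -273033/58339 - 1*5329309/35 = -273033/58339 - 5329309/35 = -310916113906/2041865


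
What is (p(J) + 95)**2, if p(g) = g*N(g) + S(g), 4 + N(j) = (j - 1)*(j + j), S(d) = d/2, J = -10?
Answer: 4284900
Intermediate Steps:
S(d) = d/2 (S(d) = d*(1/2) = d/2)
N(j) = -4 + 2*j*(-1 + j) (N(j) = -4 + (j - 1)*(j + j) = -4 + (-1 + j)*(2*j) = -4 + 2*j*(-1 + j))
p(g) = g/2 + g*(-4 - 2*g + 2*g**2) (p(g) = g*(-4 - 2*g + 2*g**2) + g/2 = g/2 + g*(-4 - 2*g + 2*g**2))
(p(J) + 95)**2 = ((1/2)*(-10)*(-7 - 4*(-10) + 4*(-10)**2) + 95)**2 = ((1/2)*(-10)*(-7 + 40 + 4*100) + 95)**2 = ((1/2)*(-10)*(-7 + 40 + 400) + 95)**2 = ((1/2)*(-10)*433 + 95)**2 = (-2165 + 95)**2 = (-2070)**2 = 4284900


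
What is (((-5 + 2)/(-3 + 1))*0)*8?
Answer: 0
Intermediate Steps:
(((-5 + 2)/(-3 + 1))*0)*8 = (-3/(-2)*0)*8 = (-3*(-½)*0)*8 = ((3/2)*0)*8 = 0*8 = 0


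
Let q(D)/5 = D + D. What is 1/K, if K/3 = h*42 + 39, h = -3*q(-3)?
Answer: 1/11457 ≈ 8.7283e-5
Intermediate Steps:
q(D) = 10*D (q(D) = 5*(D + D) = 5*(2*D) = 10*D)
h = 90 (h = -30*(-3) = -3*(-30) = 90)
K = 11457 (K = 3*(90*42 + 39) = 3*(3780 + 39) = 3*3819 = 11457)
1/K = 1/11457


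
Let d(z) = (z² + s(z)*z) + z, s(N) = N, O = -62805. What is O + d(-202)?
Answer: 18601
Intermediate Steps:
d(z) = z + 2*z² (d(z) = (z² + z*z) + z = (z² + z²) + z = 2*z² + z = z + 2*z²)
O + d(-202) = -62805 - 202*(1 + 2*(-202)) = -62805 - 202*(1 - 404) = -62805 - 202*(-403) = -62805 + 81406 = 18601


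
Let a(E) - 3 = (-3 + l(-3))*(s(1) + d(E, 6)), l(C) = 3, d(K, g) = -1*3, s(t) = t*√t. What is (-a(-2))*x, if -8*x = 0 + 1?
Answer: 3/8 ≈ 0.37500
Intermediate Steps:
s(t) = t^(3/2)
d(K, g) = -3
x = -⅛ (x = -(0 + 1)/8 = -⅛*1 = -⅛ ≈ -0.12500)
a(E) = 3 (a(E) = 3 + (-3 + 3)*(1^(3/2) - 3) = 3 + 0*(1 - 3) = 3 + 0*(-2) = 3 + 0 = 3)
(-a(-2))*x = -1*3*(-⅛) = -3*(-⅛) = 3/8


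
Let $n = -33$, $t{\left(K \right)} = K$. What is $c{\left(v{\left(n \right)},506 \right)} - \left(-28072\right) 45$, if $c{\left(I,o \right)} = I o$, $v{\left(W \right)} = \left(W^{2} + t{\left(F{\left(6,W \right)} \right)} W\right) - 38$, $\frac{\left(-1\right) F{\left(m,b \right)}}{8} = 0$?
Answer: $1795046$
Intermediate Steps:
$F{\left(m,b \right)} = 0$ ($F{\left(m,b \right)} = \left(-8\right) 0 = 0$)
$v{\left(W \right)} = -38 + W^{2}$ ($v{\left(W \right)} = \left(W^{2} + 0 W\right) - 38 = \left(W^{2} + 0\right) - 38 = W^{2} - 38 = -38 + W^{2}$)
$c{\left(v{\left(n \right)},506 \right)} - \left(-28072\right) 45 = \left(-38 + \left(-33\right)^{2}\right) 506 - \left(-28072\right) 45 = \left(-38 + 1089\right) 506 - -1263240 = 1051 \cdot 506 + 1263240 = 531806 + 1263240 = 1795046$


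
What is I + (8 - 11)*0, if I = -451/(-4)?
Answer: 451/4 ≈ 112.75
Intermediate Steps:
I = 451/4 (I = -451*(-1/4) = 451/4 ≈ 112.75)
I + (8 - 11)*0 = 451/4 + (8 - 11)*0 = 451/4 - 3*0 = 451/4 + 0 = 451/4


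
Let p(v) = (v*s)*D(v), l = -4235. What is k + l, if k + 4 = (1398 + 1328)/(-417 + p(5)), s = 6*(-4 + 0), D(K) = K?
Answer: -4313789/1017 ≈ -4241.7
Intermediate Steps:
s = -24 (s = 6*(-4) = -24)
p(v) = -24*v² (p(v) = (v*(-24))*v = (-24*v)*v = -24*v²)
k = -6794/1017 (k = -4 + (1398 + 1328)/(-417 - 24*5²) = -4 + 2726/(-417 - 24*25) = -4 + 2726/(-417 - 600) = -4 + 2726/(-1017) = -4 + 2726*(-1/1017) = -4 - 2726/1017 = -6794/1017 ≈ -6.6804)
k + l = -6794/1017 - 4235 = -4313789/1017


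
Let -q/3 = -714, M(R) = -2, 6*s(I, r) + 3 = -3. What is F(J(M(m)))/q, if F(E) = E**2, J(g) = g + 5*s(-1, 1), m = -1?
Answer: 7/306 ≈ 0.022876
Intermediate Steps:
s(I, r) = -1 (s(I, r) = -1/2 + (1/6)*(-3) = -1/2 - 1/2 = -1)
J(g) = -5 + g (J(g) = g + 5*(-1) = g - 5 = -5 + g)
q = 2142 (q = -3*(-714) = 2142)
F(J(M(m)))/q = (-5 - 2)**2/2142 = (-7)**2*(1/2142) = 49*(1/2142) = 7/306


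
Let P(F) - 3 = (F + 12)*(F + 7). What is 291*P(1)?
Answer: 31137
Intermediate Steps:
P(F) = 3 + (7 + F)*(12 + F) (P(F) = 3 + (F + 12)*(F + 7) = 3 + (12 + F)*(7 + F) = 3 + (7 + F)*(12 + F))
291*P(1) = 291*(87 + 1**2 + 19*1) = 291*(87 + 1 + 19) = 291*107 = 31137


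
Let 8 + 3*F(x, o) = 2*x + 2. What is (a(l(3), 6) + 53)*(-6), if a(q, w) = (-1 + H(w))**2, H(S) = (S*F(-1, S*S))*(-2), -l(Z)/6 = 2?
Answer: -6084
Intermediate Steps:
F(x, o) = -2 + 2*x/3 (F(x, o) = -8/3 + (2*x + 2)/3 = -8/3 + (2 + 2*x)/3 = -8/3 + (2/3 + 2*x/3) = -2 + 2*x/3)
l(Z) = -12 (l(Z) = -6*2 = -12)
H(S) = 16*S/3 (H(S) = (S*(-2 + (2/3)*(-1)))*(-2) = (S*(-2 - 2/3))*(-2) = (S*(-8/3))*(-2) = -8*S/3*(-2) = 16*S/3)
a(q, w) = (-1 + 16*w/3)**2
(a(l(3), 6) + 53)*(-6) = ((-3 + 16*6)**2/9 + 53)*(-6) = ((-3 + 96)**2/9 + 53)*(-6) = ((1/9)*93**2 + 53)*(-6) = ((1/9)*8649 + 53)*(-6) = (961 + 53)*(-6) = 1014*(-6) = -6084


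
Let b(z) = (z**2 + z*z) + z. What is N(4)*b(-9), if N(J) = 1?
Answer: 153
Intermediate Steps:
b(z) = z + 2*z**2 (b(z) = (z**2 + z**2) + z = 2*z**2 + z = z + 2*z**2)
N(4)*b(-9) = 1*(-9*(1 + 2*(-9))) = 1*(-9*(1 - 18)) = 1*(-9*(-17)) = 1*153 = 153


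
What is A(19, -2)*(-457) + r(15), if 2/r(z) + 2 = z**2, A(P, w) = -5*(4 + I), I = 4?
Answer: 4076442/223 ≈ 18280.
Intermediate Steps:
A(P, w) = -40 (A(P, w) = -5*(4 + 4) = -5*8 = -40)
r(z) = 2/(-2 + z**2)
A(19, -2)*(-457) + r(15) = -40*(-457) + 2/(-2 + 15**2) = 18280 + 2/(-2 + 225) = 18280 + 2/223 = 4076442/223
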